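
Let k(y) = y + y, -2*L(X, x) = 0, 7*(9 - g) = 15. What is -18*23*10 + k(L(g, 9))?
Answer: -4140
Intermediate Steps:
g = 48/7 (g = 9 - 1/7*15 = 9 - 15/7 = 48/7 ≈ 6.8571)
L(X, x) = 0 (L(X, x) = -1/2*0 = 0)
k(y) = 2*y
-18*23*10 + k(L(g, 9)) = -18*23*10 + 2*0 = -414*10 + 0 = -4140 + 0 = -4140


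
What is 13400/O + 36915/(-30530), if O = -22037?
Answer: -244519571/134557922 ≈ -1.8172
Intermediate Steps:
13400/O + 36915/(-30530) = 13400/(-22037) + 36915/(-30530) = 13400*(-1/22037) + 36915*(-1/30530) = -13400/22037 - 7383/6106 = -244519571/134557922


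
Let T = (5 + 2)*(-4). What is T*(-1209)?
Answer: 33852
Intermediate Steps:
T = -28 (T = 7*(-4) = -28)
T*(-1209) = -28*(-1209) = 33852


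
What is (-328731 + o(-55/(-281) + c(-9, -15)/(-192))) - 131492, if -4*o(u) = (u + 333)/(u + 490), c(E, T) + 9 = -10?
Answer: -48695990863983/105809516 ≈ -4.6022e+5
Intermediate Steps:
c(E, T) = -19 (c(E, T) = -9 - 10 = -19)
o(u) = -(333 + u)/(4*(490 + u)) (o(u) = -(u + 333)/(4*(u + 490)) = -(333 + u)/(4*(490 + u)))
(-328731 + o(-55/(-281) + c(-9, -15)/(-192))) - 131492 = (-328731 + (-333 - (-55/(-281) - 19/(-192)))/(4*(490 + (-55/(-281) - 19/(-192))))) - 131492 = (-328731 + (-333 - (-55*(-1/281) - 19*(-1/192)))/(4*(490 + (-55*(-1/281) - 19*(-1/192))))) - 131492 = (-328731 + (-333 - (55/281 + 19/192))/(4*(490 + (55/281 + 19/192)))) - 131492 = (-328731 + (-333 - 1*15899/53952)/(4*(490 + 15899/53952))) - 131492 = (-328731 + (-333 - 15899/53952)/(4*(26452379/53952))) - 131492 = (-328731 + (¼)*(53952/26452379)*(-17981915/53952)) - 131492 = (-328731 - 17981915/105809516) - 131492 = -34782885986111/105809516 - 131492 = -48695990863983/105809516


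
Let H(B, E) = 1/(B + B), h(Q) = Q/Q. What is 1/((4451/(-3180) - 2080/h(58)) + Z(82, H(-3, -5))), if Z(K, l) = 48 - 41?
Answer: -3180/6596591 ≈ -0.00048207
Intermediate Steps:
h(Q) = 1
H(B, E) = 1/(2*B)
Z(K, l) = 7
1/((4451/(-3180) - 2080/h(58)) + Z(82, H(-3, -5))) = 1/((4451/(-3180) - 2080/1) + 7) = 1/((4451*(-1/3180) - 2080*1) + 7) = 1/((-4451/3180 - 2080) + 7) = 1/(-6618851/3180 + 7) = 1/(-6596591/3180) = -3180/6596591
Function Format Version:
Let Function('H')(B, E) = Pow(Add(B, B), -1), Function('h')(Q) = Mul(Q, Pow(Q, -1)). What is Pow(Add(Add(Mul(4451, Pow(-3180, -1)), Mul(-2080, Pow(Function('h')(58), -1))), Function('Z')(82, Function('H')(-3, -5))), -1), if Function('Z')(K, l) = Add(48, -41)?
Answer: Rational(-3180, 6596591) ≈ -0.00048207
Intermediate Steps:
Function('h')(Q) = 1
Function('H')(B, E) = Mul(Rational(1, 2), Pow(B, -1)) (Function('H')(B, E) = Pow(Mul(2, B), -1) = Mul(Rational(1, 2), Pow(B, -1)))
Function('Z')(K, l) = 7
Pow(Add(Add(Mul(4451, Pow(-3180, -1)), Mul(-2080, Pow(Function('h')(58), -1))), Function('Z')(82, Function('H')(-3, -5))), -1) = Pow(Add(Add(Mul(4451, Pow(-3180, -1)), Mul(-2080, Pow(1, -1))), 7), -1) = Pow(Add(Add(Mul(4451, Rational(-1, 3180)), Mul(-2080, 1)), 7), -1) = Pow(Add(Add(Rational(-4451, 3180), -2080), 7), -1) = Pow(Add(Rational(-6618851, 3180), 7), -1) = Pow(Rational(-6596591, 3180), -1) = Rational(-3180, 6596591)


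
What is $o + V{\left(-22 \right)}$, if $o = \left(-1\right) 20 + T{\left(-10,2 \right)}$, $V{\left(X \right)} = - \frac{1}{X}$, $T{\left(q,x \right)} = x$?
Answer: $- \frac{395}{22} \approx -17.955$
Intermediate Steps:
$o = -18$ ($o = \left(-1\right) 20 + 2 = -20 + 2 = -18$)
$o + V{\left(-22 \right)} = -18 - \frac{1}{-22} = -18 - - \frac{1}{22} = -18 + \frac{1}{22} = - \frac{395}{22}$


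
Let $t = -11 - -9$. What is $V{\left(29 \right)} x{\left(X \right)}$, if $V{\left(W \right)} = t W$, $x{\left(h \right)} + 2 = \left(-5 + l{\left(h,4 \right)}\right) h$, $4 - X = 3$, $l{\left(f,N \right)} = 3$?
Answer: $232$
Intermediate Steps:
$X = 1$ ($X = 4 - 3 = 1$)
$t = -2$ ($t = -11 + 9 = -2$)
$x{\left(h \right)} = -2 - 2 h$ ($x{\left(h \right)} = -2 + \left(-5 + 3\right) h = -2 - 2 h$)
$V{\left(W \right)} = - 2 W$
$V{\left(29 \right)} x{\left(X \right)} = \left(-2\right) 29 \left(-2 - 2\right) = - 58 \left(-2 - 2\right) = \left(-58\right) \left(-4\right) = 232$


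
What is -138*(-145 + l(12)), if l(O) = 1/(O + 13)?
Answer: 500112/25 ≈ 20004.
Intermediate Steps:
l(O) = 1/(13 + O)
-138*(-145 + l(12)) = -138*(-145 + 1/(13 + 12)) = -138*(-145 + 1/25) = -138*(-3624/25) = 500112/25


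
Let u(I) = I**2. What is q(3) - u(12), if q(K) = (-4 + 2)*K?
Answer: -150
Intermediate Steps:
q(K) = -2*K
q(3) - u(12) = -2*3 - 1*12**2 = -6 - 1*144 = -6 - 144 = -150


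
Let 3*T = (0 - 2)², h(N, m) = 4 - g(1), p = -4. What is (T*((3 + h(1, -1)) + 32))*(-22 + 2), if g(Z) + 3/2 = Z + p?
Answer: -1160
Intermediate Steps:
g(Z) = -11/2 + Z (g(Z) = -3/2 + (Z - 4) = -3/2 + (-4 + Z) = -11/2 + Z)
h(N, m) = 17/2 (h(N, m) = 4 - (-11/2 + 1) = 4 - 1*(-9/2) = 4 + 9/2 = 17/2)
T = 4/3 (T = (0 - 2)²/3 = (⅓)*(-2)² = (⅓)*4 = 4/3 ≈ 1.3333)
(T*((3 + h(1, -1)) + 32))*(-22 + 2) = (4*((3 + 17/2) + 32)/3)*(-22 + 2) = (4*(23/2 + 32)/3)*(-20) = ((4/3)*(87/2))*(-20) = 58*(-20) = -1160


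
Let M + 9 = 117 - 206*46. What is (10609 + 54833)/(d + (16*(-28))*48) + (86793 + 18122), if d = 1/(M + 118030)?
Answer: 245144375126401/2336667647 ≈ 1.0491e+5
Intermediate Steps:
M = -9368 (M = -9 + (117 - 206*46) = -9 + (117 - 9476) = -9 - 9359 = -9368)
d = 1/108662 (d = 1/(-9368 + 118030) = 1/108662 ≈ 9.2028e-6)
(10609 + 54833)/(d + (16*(-28))*48) + (86793 + 18122) = (10609 + 54833)/(1/108662 + (16*(-28))*48) + (86793 + 18122) = 65442/(1/108662 - 448*48) + 104915 = 65442/(1/108662 - 21504) + 104915 = 65442/(-2336667647/108662) + 104915 = 65442*(-108662/2336667647) + 104915 = -7111058604/2336667647 + 104915 = 245144375126401/2336667647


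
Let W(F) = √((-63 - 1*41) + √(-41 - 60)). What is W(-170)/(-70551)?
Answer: -√(-104 + I*√101)/70551 ≈ -6.976e-6 - 0.00014472*I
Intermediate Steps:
W(F) = √(-104 + I*√101) (W(F) = √((-63 - 41) + √(-101)) = √(-104 + I*√101))
W(-170)/(-70551) = √(-104 + I*√101)/(-70551) = √(-104 + I*√101)*(-1/70551) = -√(-104 + I*√101)/70551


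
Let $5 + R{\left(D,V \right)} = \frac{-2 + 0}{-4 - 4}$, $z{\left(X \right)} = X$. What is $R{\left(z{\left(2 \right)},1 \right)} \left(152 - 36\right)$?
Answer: $-551$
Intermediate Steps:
$R{\left(D,V \right)} = - \frac{19}{4}$ ($R{\left(D,V \right)} = -5 + \frac{-2 + 0}{-4 - 4} = -5 - \frac{2}{-8} = -5 - - \frac{1}{4} = -5 + \frac{1}{4} = - \frac{19}{4}$)
$R{\left(z{\left(2 \right)},1 \right)} \left(152 - 36\right) = - \frac{19 \left(152 - 36\right)}{4} = \left(- \frac{19}{4}\right) 116 = -551$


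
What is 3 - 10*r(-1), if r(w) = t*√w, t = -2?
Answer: 3 + 20*I ≈ 3.0 + 20.0*I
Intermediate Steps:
r(w) = -2*√w
3 - 10*r(-1) = 3 - (-20)*√(-1) = 3 - (-20)*I = 3 + 20*I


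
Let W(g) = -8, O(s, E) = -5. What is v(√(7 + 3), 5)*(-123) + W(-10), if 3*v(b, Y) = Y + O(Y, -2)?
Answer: -8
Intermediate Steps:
v(b, Y) = -5/3 + Y/3 (v(b, Y) = (Y - 5)/3 = (-5 + Y)/3 = -5/3 + Y/3)
v(√(7 + 3), 5)*(-123) + W(-10) = (-5/3 + (⅓)*5)*(-123) - 8 = (-5/3 + 5/3)*(-123) - 8 = 0*(-123) - 8 = 0 - 8 = -8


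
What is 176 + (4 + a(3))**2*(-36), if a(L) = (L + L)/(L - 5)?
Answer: 140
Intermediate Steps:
a(L) = 2*L/(-5 + L) (a(L) = (2*L)/(-5 + L) = 2*L/(-5 + L))
176 + (4 + a(3))**2*(-36) = 176 + (4 + 2*3/(-5 + 3))**2*(-36) = 176 + (4 + 2*3/(-2))**2*(-36) = 176 + (4 + 2*3*(-1/2))**2*(-36) = 176 + (4 - 3)**2*(-36) = 176 + 1**2*(-36) = 176 + 1*(-36) = 176 - 36 = 140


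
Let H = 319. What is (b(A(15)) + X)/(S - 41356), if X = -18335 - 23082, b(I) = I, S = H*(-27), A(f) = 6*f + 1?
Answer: 41326/49969 ≈ 0.82703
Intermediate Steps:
A(f) = 1 + 6*f
S = -8613 (S = 319*(-27) = -8613)
X = -41417
(b(A(15)) + X)/(S - 41356) = ((1 + 6*15) - 41417)/(-8613 - 41356) = ((1 + 90) - 41417)/(-49969) = (91 - 41417)*(-1/49969) = -41326*(-1/49969) = 41326/49969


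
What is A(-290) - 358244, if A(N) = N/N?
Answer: -358243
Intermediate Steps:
A(N) = 1
A(-290) - 358244 = 1 - 358244 = -358243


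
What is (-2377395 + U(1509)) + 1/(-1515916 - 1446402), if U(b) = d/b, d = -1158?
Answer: -3542428944265081/1490045954 ≈ -2.3774e+6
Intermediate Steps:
U(b) = -1158/b
(-2377395 + U(1509)) + 1/(-1515916 - 1446402) = (-2377395 - 1158/1509) + 1/(-1515916 - 1446402) = (-2377395 - 1158*1/1509) + 1/(-2962318) = (-2377395 - 386/503) - 1/2962318 = -1195830071/503 - 1/2962318 = -3542428944265081/1490045954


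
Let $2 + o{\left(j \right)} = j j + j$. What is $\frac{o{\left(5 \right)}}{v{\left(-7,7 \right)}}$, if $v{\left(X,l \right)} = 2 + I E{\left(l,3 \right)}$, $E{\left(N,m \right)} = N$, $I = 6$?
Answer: $\frac{7}{11} \approx 0.63636$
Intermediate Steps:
$v{\left(X,l \right)} = 2 + 6 l$
$o{\left(j \right)} = -2 + j + j^{2}$ ($o{\left(j \right)} = -2 + \left(j j + j\right) = -2 + \left(j^{2} + j\right) = -2 + \left(j + j^{2}\right) = -2 + j + j^{2}$)
$\frac{o{\left(5 \right)}}{v{\left(-7,7 \right)}} = \frac{-2 + 5 + 5^{2}}{2 + 6 \cdot 7} = \frac{-2 + 5 + 25}{2 + 42} = \frac{28}{44} = 28 \cdot \frac{1}{44} = \frac{7}{11}$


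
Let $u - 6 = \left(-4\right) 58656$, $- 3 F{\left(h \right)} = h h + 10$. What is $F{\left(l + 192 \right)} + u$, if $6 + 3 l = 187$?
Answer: $- \frac{6907825}{27} \approx -2.5585 \cdot 10^{5}$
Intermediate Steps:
$l = \frac{181}{3}$ ($l = -2 + \frac{1}{3} \cdot 187 = -2 + \frac{187}{3} = \frac{181}{3} \approx 60.333$)
$F{\left(h \right)} = - \frac{10}{3} - \frac{h^{2}}{3}$ ($F{\left(h \right)} = - \frac{h h + 10}{3} = - \frac{h^{2} + 10}{3} = - \frac{10 + h^{2}}{3} = - \frac{10}{3} - \frac{h^{2}}{3}$)
$u = -234618$ ($u = 6 - 234624 = -234618$)
$F{\left(l + 192 \right)} + u = \left(- \frac{10}{3} - \frac{\left(\frac{181}{3} + 192\right)^{2}}{3}\right) - 234618 = \left(- \frac{10}{3} - \frac{\left(\frac{757}{3}\right)^{2}}{3}\right) - 234618 = \left(- \frac{10}{3} - \frac{573049}{27}\right) - 234618 = - \frac{573139}{27} - 234618 = - \frac{6907825}{27}$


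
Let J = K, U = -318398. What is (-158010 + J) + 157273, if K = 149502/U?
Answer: -117404414/159199 ≈ -737.47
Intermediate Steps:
K = -74751/159199 (K = 149502/(-318398) = 149502*(-1/318398) = -74751/159199 ≈ -0.46954)
J = -74751/159199 ≈ -0.46954
(-158010 + J) + 157273 = (-158010 - 74751/159199) + 157273 = -25155108741/159199 + 157273 = -117404414/159199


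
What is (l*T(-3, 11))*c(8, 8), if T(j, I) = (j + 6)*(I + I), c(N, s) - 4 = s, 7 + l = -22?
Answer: -22968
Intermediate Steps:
l = -29 (l = -7 - 22 = -29)
c(N, s) = 4 + s
T(j, I) = 2*I*(6 + j) (T(j, I) = (6 + j)*(2*I) = 2*I*(6 + j))
(l*T(-3, 11))*c(8, 8) = (-58*11*(6 - 3))*(4 + 8) = -58*11*3*12 = -29*66*12 = -1914*12 = -22968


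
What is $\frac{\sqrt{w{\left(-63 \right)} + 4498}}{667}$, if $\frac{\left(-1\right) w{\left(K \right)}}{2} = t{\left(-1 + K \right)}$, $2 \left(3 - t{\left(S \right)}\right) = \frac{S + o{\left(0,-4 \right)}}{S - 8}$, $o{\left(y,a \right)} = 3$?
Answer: $\frac{\sqrt{646970}}{8004} \approx 0.10049$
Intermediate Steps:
$t{\left(S \right)} = 3 - \frac{3 + S}{2 \left(-8 + S\right)}$ ($t{\left(S \right)} = 3 - \frac{\left(S + 3\right) \frac{1}{S - 8}}{2} = 3 - \frac{\left(3 + S\right) \frac{1}{-8 + S}}{2} = 3 - \frac{\frac{1}{-8 + S} \left(3 + S\right)}{2} = 3 - \frac{3 + S}{2 \left(-8 + S\right)}$)
$w{\left(K \right)} = - \frac{-56 + 5 K}{-9 + K}$ ($w{\left(K \right)} = - 2 \frac{-51 + 5 \left(-1 + K\right)}{2 \left(-8 + \left(-1 + K\right)\right)} = - 2 \frac{-51 + \left(-5 + 5 K\right)}{2 \left(-9 + K\right)} = - 2 \frac{-56 + 5 K}{2 \left(-9 + K\right)} = - \frac{-56 + 5 K}{-9 + K}$)
$\frac{\sqrt{w{\left(-63 \right)} + 4498}}{667} = \frac{\sqrt{\frac{56 - -315}{-9 - 63} + 4498}}{667} = \sqrt{\frac{56 + 315}{-72} + 4498} \cdot \frac{1}{667} = \sqrt{\left(- \frac{1}{72}\right) 371 + 4498} \cdot \frac{1}{667} = \sqrt{- \frac{371}{72} + 4498} \cdot \frac{1}{667} = \sqrt{\frac{323485}{72}} \cdot \frac{1}{667} = \frac{\sqrt{646970}}{12} \cdot \frac{1}{667} = \frac{\sqrt{646970}}{8004}$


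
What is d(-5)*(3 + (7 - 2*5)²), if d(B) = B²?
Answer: 300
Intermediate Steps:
d(-5)*(3 + (7 - 2*5)²) = (-5)²*(3 + (7 - 2*5)²) = 25*(3 + (7 - 10)²) = 25*(3 + (-3)²) = 25*(3 + 9) = 25*12 = 300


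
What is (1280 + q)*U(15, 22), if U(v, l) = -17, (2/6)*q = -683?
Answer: 13073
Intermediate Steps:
q = -2049 (q = 3*(-683) = -2049)
(1280 + q)*U(15, 22) = (1280 - 2049)*(-17) = -769*(-17) = 13073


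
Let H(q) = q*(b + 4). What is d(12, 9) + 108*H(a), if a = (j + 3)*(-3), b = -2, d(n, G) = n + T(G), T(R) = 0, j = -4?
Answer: 660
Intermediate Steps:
d(n, G) = n (d(n, G) = n + 0 = n)
a = 3 (a = (-4 + 3)*(-3) = -1*(-3) = 3)
H(q) = 2*q (H(q) = q*(-2 + 4) = q*2 = 2*q)
d(12, 9) + 108*H(a) = 12 + 108*(2*3) = 12 + 108*6 = 12 + 648 = 660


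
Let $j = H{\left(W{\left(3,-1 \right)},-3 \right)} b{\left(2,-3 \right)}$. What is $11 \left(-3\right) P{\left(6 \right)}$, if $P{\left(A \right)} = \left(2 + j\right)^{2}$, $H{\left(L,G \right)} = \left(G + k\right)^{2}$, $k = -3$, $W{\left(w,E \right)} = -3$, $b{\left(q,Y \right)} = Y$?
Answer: $-370788$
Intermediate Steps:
$H{\left(L,G \right)} = \left(-3 + G\right)^{2}$ ($H{\left(L,G \right)} = \left(G - 3\right)^{2} = \left(-3 + G\right)^{2}$)
$j = -108$ ($j = \left(-3 - 3\right)^{2} \left(-3\right) = \left(-6\right)^{2} \left(-3\right) = 36 \left(-3\right) = -108$)
$P{\left(A \right)} = 11236$ ($P{\left(A \right)} = \left(2 - 108\right)^{2} = \left(-106\right)^{2} = 11236$)
$11 \left(-3\right) P{\left(6 \right)} = 11 \left(-3\right) 11236 = \left(-33\right) 11236 = -370788$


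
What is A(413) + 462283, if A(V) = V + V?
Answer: 463109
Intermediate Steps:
A(V) = 2*V
A(413) + 462283 = 2*413 + 462283 = 826 + 462283 = 463109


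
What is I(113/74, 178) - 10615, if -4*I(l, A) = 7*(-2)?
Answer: -21223/2 ≈ -10612.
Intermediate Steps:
I(l, A) = 7/2 (I(l, A) = -7*(-2)/4 = -¼*(-14) = 7/2)
I(113/74, 178) - 10615 = 7/2 - 10615 = -21223/2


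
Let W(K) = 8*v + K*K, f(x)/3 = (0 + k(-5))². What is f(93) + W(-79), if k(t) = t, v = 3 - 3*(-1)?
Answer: 6364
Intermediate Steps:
v = 6 (v = 3 + 3 = 6)
f(x) = 75 (f(x) = 3*(0 - 5)² = 3*(-5)² = 3*25 = 75)
W(K) = 48 + K² (W(K) = 8*6 + K*K = 48 + K²)
f(93) + W(-79) = 75 + (48 + (-79)²) = 75 + (48 + 6241) = 75 + 6289 = 6364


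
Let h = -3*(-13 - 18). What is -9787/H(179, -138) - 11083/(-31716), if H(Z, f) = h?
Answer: -103124591/983196 ≈ -104.89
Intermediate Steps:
h = 93 (h = -3*(-31) = 93)
H(Z, f) = 93
-9787/H(179, -138) - 11083/(-31716) = -9787/93 - 11083/(-31716) = -9787*1/93 - 11083*(-1/31716) = -9787/93 + 11083/31716 = -103124591/983196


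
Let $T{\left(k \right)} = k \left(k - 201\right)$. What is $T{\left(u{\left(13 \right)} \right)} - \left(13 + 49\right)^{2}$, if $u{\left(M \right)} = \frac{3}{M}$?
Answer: $- \frac{657466}{169} \approx -3890.3$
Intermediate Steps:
$T{\left(k \right)} = k \left(-201 + k\right)$
$T{\left(u{\left(13 \right)} \right)} - \left(13 + 49\right)^{2} = \frac{3}{13} \left(-201 + \frac{3}{13}\right) - \left(13 + 49\right)^{2} = 3 \cdot \frac{1}{13} \left(-201 + 3 \cdot \frac{1}{13}\right) - 62^{2} = \frac{3 \left(-201 + \frac{3}{13}\right)}{13} - 3844 = \frac{3}{13} \left(- \frac{2610}{13}\right) - 3844 = - \frac{7830}{169} - 3844 = - \frac{657466}{169}$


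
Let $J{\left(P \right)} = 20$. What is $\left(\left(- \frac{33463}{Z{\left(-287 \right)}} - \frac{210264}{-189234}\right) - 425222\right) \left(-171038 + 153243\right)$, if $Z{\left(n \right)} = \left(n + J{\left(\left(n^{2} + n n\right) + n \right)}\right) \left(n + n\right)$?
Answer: $\frac{12191653877551502785}{1611201354} \approx 7.5668 \cdot 10^{9}$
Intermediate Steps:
$Z{\left(n \right)} = 2 n \left(20 + n\right)$ ($Z{\left(n \right)} = \left(n + 20\right) \left(n + n\right) = \left(20 + n\right) 2 n = 2 n \left(20 + n\right)$)
$\left(\left(- \frac{33463}{Z{\left(-287 \right)}} - \frac{210264}{-189234}\right) - 425222\right) \left(-171038 + 153243\right) = \left(\left(- \frac{33463}{2 \left(-287\right) \left(20 - 287\right)} - \frac{210264}{-189234}\right) - 425222\right) \left(-171038 + 153243\right) = \left(\left(- \frac{33463}{2 \left(-287\right) \left(-267\right)} - - \frac{35044}{31539}\right) - 425222\right) \left(-17795\right) = \left(\left(- \frac{33463}{153258} + \frac{35044}{31539}\right) - 425222\right) \left(-17795\right) = \left(\frac{1438461265}{1611201354} - 425222\right) \left(-17795\right) = \left(- \frac{685116823689323}{1611201354}\right) \left(-17795\right) = \frac{12191653877551502785}{1611201354}$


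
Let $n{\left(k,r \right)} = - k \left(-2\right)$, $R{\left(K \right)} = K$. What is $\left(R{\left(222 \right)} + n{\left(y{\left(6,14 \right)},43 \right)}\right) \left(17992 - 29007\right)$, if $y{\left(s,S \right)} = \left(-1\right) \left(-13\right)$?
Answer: $-2731720$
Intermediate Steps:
$y{\left(s,S \right)} = 13$
$n{\left(k,r \right)} = 2 k$
$\left(R{\left(222 \right)} + n{\left(y{\left(6,14 \right)},43 \right)}\right) \left(17992 - 29007\right) = \left(222 + 2 \cdot 13\right) \left(17992 - 29007\right) = \left(222 + 26\right) \left(-11015\right) = 248 \left(-11015\right) = -2731720$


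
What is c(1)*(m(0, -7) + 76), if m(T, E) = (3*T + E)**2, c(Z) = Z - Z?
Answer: 0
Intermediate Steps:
c(Z) = 0
m(T, E) = (E + 3*T)**2
c(1)*(m(0, -7) + 76) = 0*((-7 + 3*0)**2 + 76) = 0*((-7 + 0)**2 + 76) = 0*((-7)**2 + 76) = 0*(49 + 76) = 0*125 = 0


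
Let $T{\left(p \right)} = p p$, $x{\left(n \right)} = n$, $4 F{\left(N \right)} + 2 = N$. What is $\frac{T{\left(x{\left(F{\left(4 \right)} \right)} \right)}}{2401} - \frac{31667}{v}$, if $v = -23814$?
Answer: $\frac{3103609}{2333772} \approx 1.3299$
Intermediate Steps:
$F{\left(N \right)} = - \frac{1}{2} + \frac{N}{4}$
$T{\left(p \right)} = p^{2}$
$\frac{T{\left(x{\left(F{\left(4 \right)} \right)} \right)}}{2401} - \frac{31667}{v} = \frac{\left(- \frac{1}{2} + \frac{1}{4} \cdot 4\right)^{2}}{2401} - \frac{31667}{-23814} = \left(- \frac{1}{2} + 1\right)^{2} \cdot \frac{1}{2401} - - \frac{31667}{23814} = \left(\frac{1}{2}\right)^{2} \cdot \frac{1}{2401} + \frac{31667}{23814} = \frac{1}{4} \cdot \frac{1}{2401} + \frac{31667}{23814} = \frac{1}{9604} + \frac{31667}{23814} = \frac{3103609}{2333772}$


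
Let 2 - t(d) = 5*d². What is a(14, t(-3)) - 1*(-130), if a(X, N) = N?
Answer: 87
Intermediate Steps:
t(d) = 2 - 5*d²
a(14, t(-3)) - 1*(-130) = (2 - 5*(-3)²) - 1*(-130) = (2 - 5*9) + 130 = (2 - 45) + 130 = -43 + 130 = 87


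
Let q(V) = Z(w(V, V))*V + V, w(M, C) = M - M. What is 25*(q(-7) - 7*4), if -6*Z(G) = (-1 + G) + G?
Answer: -5425/6 ≈ -904.17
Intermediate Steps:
w(M, C) = 0
Z(G) = ⅙ - G/3 (Z(G) = -((-1 + G) + G)/6 = -(-1 + 2*G)/6 = ⅙ - G/3)
q(V) = 7*V/6 (q(V) = (⅙ - ⅓*0)*V + V = (⅙ + 0)*V + V = V/6 + V = 7*V/6)
25*(q(-7) - 7*4) = 25*((7/6)*(-7) - 7*4) = 25*(-49/6 - 28) = 25*(-217/6) = -5425/6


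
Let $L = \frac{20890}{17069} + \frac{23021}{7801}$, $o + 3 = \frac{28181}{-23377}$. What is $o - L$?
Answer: $- \frac{26086230046731}{3112770723413} \approx -8.3804$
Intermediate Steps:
$o = - \frac{98312}{23377}$ ($o = -3 + \frac{28181}{-23377} = -3 + 28181 \left(- \frac{1}{23377}\right) = -3 - \frac{28181}{23377} = - \frac{98312}{23377} \approx -4.2055$)
$L = \frac{555908339}{133155269}$ ($L = 20890 \cdot \frac{1}{17069} + 23021 \cdot \frac{1}{7801} = \frac{20890}{17069} + \frac{23021}{7801} = \frac{555908339}{133155269} \approx 4.1749$)
$o - L = - \frac{98312}{23377} - \frac{555908339}{133155269} = - \frac{26086230046731}{3112770723413}$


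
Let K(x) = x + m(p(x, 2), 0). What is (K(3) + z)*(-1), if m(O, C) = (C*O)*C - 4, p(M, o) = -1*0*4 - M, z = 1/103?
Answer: 102/103 ≈ 0.99029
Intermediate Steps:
z = 1/103 ≈ 0.0097087
p(M, o) = -M (p(M, o) = 0*4 - M = 0 - M = -M)
m(O, C) = -4 + O*C² (m(O, C) = O*C² - 4 = -4 + O*C²)
K(x) = -4 + x (K(x) = x + (-4 - x*0²) = x + (-4 - x*0) = x + (-4 + 0) = x - 4 = -4 + x)
(K(3) + z)*(-1) = ((-4 + 3) + 1/103)*(-1) = (-1 + 1/103)*(-1) = -102/103*(-1) = 102/103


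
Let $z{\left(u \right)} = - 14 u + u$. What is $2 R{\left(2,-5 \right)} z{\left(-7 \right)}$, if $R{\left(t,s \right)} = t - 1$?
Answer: $182$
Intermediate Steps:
$R{\left(t,s \right)} = -1 + t$
$z{\left(u \right)} = - 13 u$
$2 R{\left(2,-5 \right)} z{\left(-7 \right)} = 2 \left(-1 + 2\right) \left(\left(-13\right) \left(-7\right)\right) = 2 \cdot 1 \cdot 91 = 2 \cdot 91 = 182$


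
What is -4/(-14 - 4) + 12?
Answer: 110/9 ≈ 12.222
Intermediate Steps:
-4/(-14 - 4) + 12 = -4/(-18) + 12 = -1/18*(-4) + 12 = 2/9 + 12 = 110/9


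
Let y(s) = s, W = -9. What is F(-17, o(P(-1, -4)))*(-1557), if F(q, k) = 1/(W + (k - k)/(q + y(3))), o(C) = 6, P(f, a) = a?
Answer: 173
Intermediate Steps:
F(q, k) = -⅑ (F(q, k) = 1/(-9 + (k - k)/(q + 3)) = 1/(-9 + 0/(3 + q)) = 1/(-9 + 0) = 1/(-9) = -⅑)
F(-17, o(P(-1, -4)))*(-1557) = -⅑*(-1557) = 173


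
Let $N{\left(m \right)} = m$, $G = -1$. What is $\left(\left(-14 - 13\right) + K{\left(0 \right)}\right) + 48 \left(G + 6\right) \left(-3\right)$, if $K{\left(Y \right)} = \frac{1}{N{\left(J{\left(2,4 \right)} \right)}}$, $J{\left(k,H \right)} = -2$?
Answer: $- \frac{1495}{2} \approx -747.5$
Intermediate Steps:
$K{\left(Y \right)} = - \frac{1}{2}$ ($K{\left(Y \right)} = \frac{1}{-2} = - \frac{1}{2}$)
$\left(\left(-14 - 13\right) + K{\left(0 \right)}\right) + 48 \left(G + 6\right) \left(-3\right) = \left(\left(-14 - 13\right) - \frac{1}{2}\right) + 48 \left(-1 + 6\right) \left(-3\right) = \left(-27 - \frac{1}{2}\right) + 48 \cdot 5 \left(-3\right) = - \frac{55}{2} + 48 \left(-15\right) = - \frac{55}{2} - 720 = - \frac{1495}{2}$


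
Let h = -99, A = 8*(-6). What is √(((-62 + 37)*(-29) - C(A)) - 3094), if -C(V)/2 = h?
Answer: I*√2567 ≈ 50.666*I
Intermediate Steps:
A = -48
C(V) = 198 (C(V) = -2*(-99) = 198)
√(((-62 + 37)*(-29) - C(A)) - 3094) = √(((-62 + 37)*(-29) - 1*198) - 3094) = √((-25*(-29) - 198) - 3094) = √((725 - 198) - 3094) = √(527 - 3094) = √(-2567) = I*√2567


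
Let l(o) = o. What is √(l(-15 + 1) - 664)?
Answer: I*√678 ≈ 26.038*I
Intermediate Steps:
√(l(-15 + 1) - 664) = √((-15 + 1) - 664) = √(-14 - 664) = √(-678) = I*√678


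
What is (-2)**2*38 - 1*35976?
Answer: -35824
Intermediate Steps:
(-2)**2*38 - 1*35976 = 4*38 - 35976 = 152 - 35976 = -35824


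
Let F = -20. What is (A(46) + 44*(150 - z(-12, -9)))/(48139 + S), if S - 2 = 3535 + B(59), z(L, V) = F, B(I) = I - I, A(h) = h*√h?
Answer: 1870/12919 + 23*√46/25838 ≈ 0.15079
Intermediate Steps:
A(h) = h^(3/2)
B(I) = 0
z(L, V) = -20
S = 3537 (S = 2 + (3535 + 0) = 2 + 3535 = 3537)
(A(46) + 44*(150 - z(-12, -9)))/(48139 + S) = (46^(3/2) + 44*(150 - 1*(-20)))/(48139 + 3537) = (46*√46 + 44*(150 + 20))/51676 = (46*√46 + 44*170)*(1/51676) = (46*√46 + 7480)*(1/51676) = (7480 + 46*√46)*(1/51676) = 1870/12919 + 23*√46/25838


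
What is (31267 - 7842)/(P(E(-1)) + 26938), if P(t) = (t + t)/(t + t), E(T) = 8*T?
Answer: 23425/26939 ≈ 0.86956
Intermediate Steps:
P(t) = 1 (P(t) = (2*t)/((2*t)) = (2*t)*(1/(2*t)) = 1)
(31267 - 7842)/(P(E(-1)) + 26938) = (31267 - 7842)/(1 + 26938) = 23425/26939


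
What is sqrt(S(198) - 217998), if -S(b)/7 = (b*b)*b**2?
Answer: 3*I*sqrt(1195432590) ≈ 1.0373e+5*I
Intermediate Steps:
S(b) = -7*b**4 (S(b) = -7*b*b*b**2 = -7*b**2*b**2 = -7*b**4)
sqrt(S(198) - 217998) = sqrt(-7*198**4 - 217998) = sqrt(-7*1536953616 - 217998) = sqrt(-10758675312 - 217998) = sqrt(-10758893310) = 3*I*sqrt(1195432590)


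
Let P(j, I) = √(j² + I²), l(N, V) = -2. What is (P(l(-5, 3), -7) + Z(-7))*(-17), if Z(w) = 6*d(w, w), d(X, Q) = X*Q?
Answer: -4998 - 17*√53 ≈ -5121.8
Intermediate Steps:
d(X, Q) = Q*X
P(j, I) = √(I² + j²)
Z(w) = 6*w² (Z(w) = 6*(w*w) = 6*w²)
(P(l(-5, 3), -7) + Z(-7))*(-17) = (√((-7)² + (-2)²) + 6*(-7)²)*(-17) = (√(49 + 4) + 6*49)*(-17) = (√53 + 294)*(-17) = (294 + √53)*(-17) = -4998 - 17*√53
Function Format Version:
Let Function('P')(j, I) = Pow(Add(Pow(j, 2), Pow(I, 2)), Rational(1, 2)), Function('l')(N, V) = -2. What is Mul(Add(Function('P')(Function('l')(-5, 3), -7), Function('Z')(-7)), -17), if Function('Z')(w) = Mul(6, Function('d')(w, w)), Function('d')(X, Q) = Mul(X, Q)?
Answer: Add(-4998, Mul(-17, Pow(53, Rational(1, 2)))) ≈ -5121.8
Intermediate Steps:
Function('d')(X, Q) = Mul(Q, X)
Function('P')(j, I) = Pow(Add(Pow(I, 2), Pow(j, 2)), Rational(1, 2))
Function('Z')(w) = Mul(6, Pow(w, 2)) (Function('Z')(w) = Mul(6, Mul(w, w)) = Mul(6, Pow(w, 2)))
Mul(Add(Function('P')(Function('l')(-5, 3), -7), Function('Z')(-7)), -17) = Mul(Add(Pow(Add(Pow(-7, 2), Pow(-2, 2)), Rational(1, 2)), Mul(6, Pow(-7, 2))), -17) = Mul(Add(Pow(Add(49, 4), Rational(1, 2)), Mul(6, 49)), -17) = Mul(Add(Pow(53, Rational(1, 2)), 294), -17) = Mul(Add(294, Pow(53, Rational(1, 2))), -17) = Add(-4998, Mul(-17, Pow(53, Rational(1, 2))))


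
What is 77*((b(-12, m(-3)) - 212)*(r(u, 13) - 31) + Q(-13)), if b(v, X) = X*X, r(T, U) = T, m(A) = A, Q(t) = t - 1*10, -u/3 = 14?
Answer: 1139292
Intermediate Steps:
u = -42 (u = -3*14 = -42)
Q(t) = -10 + t (Q(t) = t - 10 = -10 + t)
b(v, X) = X**2
77*((b(-12, m(-3)) - 212)*(r(u, 13) - 31) + Q(-13)) = 77*(((-3)**2 - 212)*(-42 - 31) + (-10 - 13)) = 77*((9 - 212)*(-73) - 23) = 77*(-203*(-73) - 23) = 77*(14819 - 23) = 77*14796 = 1139292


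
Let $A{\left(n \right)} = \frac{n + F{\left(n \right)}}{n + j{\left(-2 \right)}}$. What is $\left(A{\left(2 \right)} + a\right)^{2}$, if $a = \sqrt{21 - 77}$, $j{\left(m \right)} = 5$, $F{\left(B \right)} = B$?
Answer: $- \frac{2728}{49} + \frac{16 i \sqrt{14}}{7} \approx -55.673 + 8.5524 i$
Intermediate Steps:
$a = 2 i \sqrt{14}$ ($a = \sqrt{-56} = 2 i \sqrt{14} \approx 7.4833 i$)
$A{\left(n \right)} = \frac{2 n}{5 + n}$ ($A{\left(n \right)} = \frac{n + n}{n + 5} = \frac{2 n}{5 + n}$)
$\left(A{\left(2 \right)} + a\right)^{2} = \left(2 \cdot 2 \frac{1}{5 + 2} + 2 i \sqrt{14}\right)^{2} = \left(2 \cdot 2 \cdot \frac{1}{7} + 2 i \sqrt{14}\right)^{2} = \left(\frac{4}{7} + 2 i \sqrt{14}\right)^{2}$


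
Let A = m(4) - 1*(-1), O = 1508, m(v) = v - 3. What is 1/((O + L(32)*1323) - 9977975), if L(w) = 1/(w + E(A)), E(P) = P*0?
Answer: -32/319245621 ≈ -1.0024e-7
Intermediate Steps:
m(v) = -3 + v
A = 2 (A = (-3 + 4) - 1*(-1) = 1 + 1 = 2)
E(P) = 0
L(w) = 1/w (L(w) = 1/(w + 0) = 1/w)
1/((O + L(32)*1323) - 9977975) = 1/((1508 + 1323/32) - 9977975) = 1/(49579/32 - 9977975) = 1/(-319245621/32) = -32/319245621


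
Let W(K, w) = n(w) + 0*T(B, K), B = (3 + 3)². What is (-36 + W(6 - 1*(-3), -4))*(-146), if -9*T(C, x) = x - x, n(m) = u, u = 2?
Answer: 4964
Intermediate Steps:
B = 36 (B = 6² = 36)
n(m) = 2
T(C, x) = 0 (T(C, x) = -(x - x)/9 = -⅑*0 = 0)
W(K, w) = 2 (W(K, w) = 2 + 0*0 = 2 + 0 = 2)
(-36 + W(6 - 1*(-3), -4))*(-146) = (-36 + 2)*(-146) = -34*(-146) = 4964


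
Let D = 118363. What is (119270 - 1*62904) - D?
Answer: -61997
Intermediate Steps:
(119270 - 1*62904) - D = (119270 - 1*62904) - 1*118363 = (119270 - 62904) - 118363 = 56366 - 118363 = -61997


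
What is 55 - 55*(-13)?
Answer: 770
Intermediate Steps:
55 - 55*(-13) = 55 + 715 = 770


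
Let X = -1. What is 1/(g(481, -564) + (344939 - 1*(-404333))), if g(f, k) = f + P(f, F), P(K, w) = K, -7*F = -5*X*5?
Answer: 1/750234 ≈ 1.3329e-6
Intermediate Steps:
F = -25/7 (F = -(-5*(-1))*5/7 = -5*5/7 = -⅐*25 = -25/7 ≈ -3.5714)
g(f, k) = 2*f (g(f, k) = f + f = 2*f)
1/(g(481, -564) + (344939 - 1*(-404333))) = 1/(2*481 + (344939 - 1*(-404333))) = 1/(962 + (344939 + 404333)) = 1/(962 + 749272) = 1/750234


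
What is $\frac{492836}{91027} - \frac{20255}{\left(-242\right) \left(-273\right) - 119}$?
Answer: $\frac{30657303807}{6002957569} \approx 5.107$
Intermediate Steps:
$\frac{492836}{91027} - \frac{20255}{\left(-242\right) \left(-273\right) - 119} = 492836 \cdot \frac{1}{91027} - \frac{20255}{66066 - 119} = \frac{492836}{91027} - \frac{20255}{65947} = \frac{30657303807}{6002957569}$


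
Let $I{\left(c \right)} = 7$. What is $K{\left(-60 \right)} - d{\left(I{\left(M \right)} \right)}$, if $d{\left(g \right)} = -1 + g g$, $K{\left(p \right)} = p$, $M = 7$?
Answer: $-108$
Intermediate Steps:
$d{\left(g \right)} = -1 + g^{2}$
$K{\left(-60 \right)} - d{\left(I{\left(M \right)} \right)} = -60 - \left(-1 + 7^{2}\right) = -60 - \left(-1 + 49\right) = -60 - 48 = -108$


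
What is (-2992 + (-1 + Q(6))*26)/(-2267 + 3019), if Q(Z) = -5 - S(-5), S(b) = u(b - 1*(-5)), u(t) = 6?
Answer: -413/94 ≈ -4.3936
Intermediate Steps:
S(b) = 6
Q(Z) = -11 (Q(Z) = -5 - 1*6 = -5 - 6 = -11)
(-2992 + (-1 + Q(6))*26)/(-2267 + 3019) = (-2992 + (-1 - 11)*26)/(-2267 + 3019) = (-2992 - 12*26)/752 = (-2992 - 312)*(1/752) = -3304*1/752 = -413/94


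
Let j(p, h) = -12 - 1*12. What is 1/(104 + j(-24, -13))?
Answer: 1/80 ≈ 0.012500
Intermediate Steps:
j(p, h) = -24 (j(p, h) = -12 - 12 = -24)
1/(104 + j(-24, -13)) = 1/(104 - 24) = 1/80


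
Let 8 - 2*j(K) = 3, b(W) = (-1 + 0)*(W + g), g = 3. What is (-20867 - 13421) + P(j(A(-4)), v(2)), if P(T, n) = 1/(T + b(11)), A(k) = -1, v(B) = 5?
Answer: -788626/23 ≈ -34288.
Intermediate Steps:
b(W) = -3 - W (b(W) = (-1 + 0)*(W + 3) = -(3 + W) = -3 - W)
j(K) = 5/2 (j(K) = 4 - ½*3 = 4 - 3/2 = 5/2)
P(T, n) = 1/(-14 + T) (P(T, n) = 1/(T + (-3 - 1*11)) = 1/(T + (-3 - 11)) = 1/(T - 14) = 1/(-14 + T))
(-20867 - 13421) + P(j(A(-4)), v(2)) = (-20867 - 13421) + 1/(-14 + 5/2) = -34288 + 1/(-23/2) = -34288 - 2/23 = -788626/23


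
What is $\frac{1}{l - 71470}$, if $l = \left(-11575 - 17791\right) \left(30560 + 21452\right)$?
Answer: $- \frac{1}{1527455862} \approx -6.5468 \cdot 10^{-10}$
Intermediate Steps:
$l = -1527384392$ ($l = \left(-29366\right) 52012 = -1527384392$)
$\frac{1}{l - 71470} = \frac{1}{-1527384392 - 71470} = \frac{1}{-1527455862} = - \frac{1}{1527455862}$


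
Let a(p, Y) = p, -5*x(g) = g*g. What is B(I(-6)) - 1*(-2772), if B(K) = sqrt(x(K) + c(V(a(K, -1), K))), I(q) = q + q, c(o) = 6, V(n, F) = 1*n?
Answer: 2772 + I*sqrt(570)/5 ≈ 2772.0 + 4.7749*I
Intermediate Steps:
x(g) = -g**2/5 (x(g) = -g*g/5 = -g**2/5)
V(n, F) = n
I(q) = 2*q
B(K) = sqrt(6 - K**2/5) (B(K) = sqrt(-K**2/5 + 6) = sqrt(6 - K**2/5))
B(I(-6)) - 1*(-2772) = sqrt(150 - 5*(2*(-6))**2)/5 - 1*(-2772) = sqrt(150 - 5*(-12)**2)/5 + 2772 = sqrt(150 - 5*144)/5 + 2772 = sqrt(150 - 720)/5 + 2772 = sqrt(-570)/5 + 2772 = (I*sqrt(570))/5 + 2772 = I*sqrt(570)/5 + 2772 = 2772 + I*sqrt(570)/5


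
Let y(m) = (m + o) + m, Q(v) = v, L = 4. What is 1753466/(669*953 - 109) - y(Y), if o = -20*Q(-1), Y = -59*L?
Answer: 144939981/318724 ≈ 454.75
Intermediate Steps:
Y = -236 (Y = -59*4 = -236)
o = 20 (o = -20*(-1) = 20)
y(m) = 20 + 2*m (y(m) = (m + 20) + m = (20 + m) + m = 20 + 2*m)
1753466/(669*953 - 109) - y(Y) = 1753466/(669*953 - 109) - (20 + 2*(-236)) = 1753466/(637557 - 109) - (20 - 472) = 1753466/637448 - 1*(-452) = 1753466*(1/637448) + 452 = 876733/318724 + 452 = 144939981/318724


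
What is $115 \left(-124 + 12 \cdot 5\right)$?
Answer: $-7360$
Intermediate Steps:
$115 \left(-124 + 12 \cdot 5\right) = 115 \left(-124 + 60\right) = 115 \left(-64\right) = -7360$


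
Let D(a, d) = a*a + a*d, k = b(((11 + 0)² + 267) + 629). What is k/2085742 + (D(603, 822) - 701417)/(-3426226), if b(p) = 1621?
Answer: -161848574145/3573111734846 ≈ -0.045296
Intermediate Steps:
k = 1621
D(a, d) = a² + a*d
k/2085742 + (D(603, 822) - 701417)/(-3426226) = 1621/2085742 + (603*(603 + 822) - 701417)/(-3426226) = 1621*(1/2085742) + (603*1425 - 701417)*(-1/3426226) = 1621/2085742 + (859275 - 701417)*(-1/3426226) = 1621/2085742 + 157858*(-1/3426226) = 1621/2085742 - 78929/1713113 = -161848574145/3573111734846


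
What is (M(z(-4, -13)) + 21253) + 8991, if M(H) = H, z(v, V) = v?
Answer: 30240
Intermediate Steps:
(M(z(-4, -13)) + 21253) + 8991 = (-4 + 21253) + 8991 = 21249 + 8991 = 30240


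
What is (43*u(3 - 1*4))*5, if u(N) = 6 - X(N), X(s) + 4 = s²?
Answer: 1935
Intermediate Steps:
X(s) = -4 + s²
u(N) = 10 - N² (u(N) = 6 - (-4 + N²) = 6 + (4 - N²) = 10 - N²)
(43*u(3 - 1*4))*5 = (43*(10 - (3 - 1*4)²))*5 = (43*(10 - (3 - 4)²))*5 = (43*(10 - 1*(-1)²))*5 = (43*(10 - 1*1))*5 = (43*(10 - 1))*5 = (43*9)*5 = 387*5 = 1935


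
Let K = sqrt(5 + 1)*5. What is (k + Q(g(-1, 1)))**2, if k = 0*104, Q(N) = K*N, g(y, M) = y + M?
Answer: 0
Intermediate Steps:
g(y, M) = M + y
K = 5*sqrt(6) (K = sqrt(6)*5 = 5*sqrt(6) ≈ 12.247)
Q(N) = 5*N*sqrt(6) (Q(N) = (5*sqrt(6))*N = 5*N*sqrt(6))
k = 0
(k + Q(g(-1, 1)))**2 = (0 + 5*(1 - 1)*sqrt(6))**2 = (0 + 5*0*sqrt(6))**2 = (0 + 0)**2 = 0**2 = 0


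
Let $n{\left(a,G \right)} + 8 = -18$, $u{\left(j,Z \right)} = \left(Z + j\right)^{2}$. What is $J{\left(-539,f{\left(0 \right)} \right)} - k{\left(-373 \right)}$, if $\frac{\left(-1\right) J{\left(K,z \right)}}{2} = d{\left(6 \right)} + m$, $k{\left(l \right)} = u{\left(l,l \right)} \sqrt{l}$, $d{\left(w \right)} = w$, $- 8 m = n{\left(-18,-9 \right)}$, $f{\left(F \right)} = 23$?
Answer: $- \frac{37}{2} - 556516 i \sqrt{373} \approx -18.5 - 1.0748 \cdot 10^{7} i$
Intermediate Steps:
$n{\left(a,G \right)} = -26$ ($n{\left(a,G \right)} = -8 - 18 = -26$)
$m = \frac{13}{4}$ ($m = \left(- \frac{1}{8}\right) \left(-26\right) = \frac{13}{4} \approx 3.25$)
$k{\left(l \right)} = 4 l^{\frac{5}{2}}$ ($k{\left(l \right)} = \left(l + l\right)^{2} \sqrt{l} = \left(2 l\right)^{2} \sqrt{l} = 4 l^{2} \sqrt{l} = 4 l^{\frac{5}{2}}$)
$J{\left(K,z \right)} = - \frac{37}{2}$ ($J{\left(K,z \right)} = - 2 \left(6 + \frac{13}{4}\right) = \left(-2\right) \frac{37}{4} = - \frac{37}{2}$)
$J{\left(-539,f{\left(0 \right)} \right)} - k{\left(-373 \right)} = - \frac{37}{2} - 4 \left(-373\right)^{\frac{5}{2}} = - \frac{37}{2} - 4 \cdot 139129 i \sqrt{373} = - \frac{37}{2} - 556516 i \sqrt{373}$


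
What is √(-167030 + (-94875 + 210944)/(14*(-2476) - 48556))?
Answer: I*√289196837278545/41610 ≈ 408.69*I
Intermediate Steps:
√(-167030 + (-94875 + 210944)/(14*(-2476) - 48556)) = √(-167030 + 116069/(-34664 - 48556)) = √(-167030 + 116069/(-83220)) = √(-167030 + 116069*(-1/83220)) = √(-167030 - 116069/83220) = √(-13900352669/83220) = I*√289196837278545/41610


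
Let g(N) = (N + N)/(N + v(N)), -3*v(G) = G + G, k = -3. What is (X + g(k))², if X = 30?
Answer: 1296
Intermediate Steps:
v(G) = -2*G/3 (v(G) = -(G + G)/3 = -2*G/3)
g(N) = 6 (g(N) = (N + N)/(N - 2*N/3) = (2*N)/((N/3)) = (2*N)*(3/N) = 6)
(X + g(k))² = (30 + 6)² = 36² = 1296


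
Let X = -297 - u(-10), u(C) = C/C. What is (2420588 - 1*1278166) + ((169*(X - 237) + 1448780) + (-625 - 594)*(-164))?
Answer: 2700703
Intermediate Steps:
u(C) = 1
X = -298 (X = -297 - 1*1 = -297 - 1 = -298)
(2420588 - 1*1278166) + ((169*(X - 237) + 1448780) + (-625 - 594)*(-164)) = (2420588 - 1*1278166) + ((169*(-298 - 237) + 1448780) + (-625 - 594)*(-164)) = (2420588 - 1278166) + ((169*(-535) + 1448780) - 1219*(-164)) = 1142422 + ((-90415 + 1448780) + 199916) = 1142422 + (1358365 + 199916) = 1142422 + 1558281 = 2700703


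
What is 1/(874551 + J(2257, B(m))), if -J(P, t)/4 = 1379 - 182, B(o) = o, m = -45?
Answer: 1/869763 ≈ 1.1497e-6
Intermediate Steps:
J(P, t) = -4788 (J(P, t) = -4*(1379 - 182) = -4*1197 = -4788)
1/(874551 + J(2257, B(m))) = 1/(874551 - 4788) = 1/869763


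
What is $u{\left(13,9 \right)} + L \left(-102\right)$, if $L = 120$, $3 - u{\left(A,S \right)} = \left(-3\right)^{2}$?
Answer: $-12246$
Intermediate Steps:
$u{\left(A,S \right)} = -6$ ($u{\left(A,S \right)} = 3 - \left(-3\right)^{2} = 3 - 9 = -6$)
$u{\left(13,9 \right)} + L \left(-102\right) = -6 + 120 \left(-102\right) = -6 - 12240 = -12246$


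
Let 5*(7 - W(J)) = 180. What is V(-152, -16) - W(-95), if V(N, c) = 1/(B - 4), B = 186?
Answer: 5279/182 ≈ 29.005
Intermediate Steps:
V(N, c) = 1/182 (V(N, c) = 1/(186 - 4) = 1/182)
W(J) = -29 (W(J) = 7 - 1/5*180 = 7 - 36 = -29)
V(-152, -16) - W(-95) = 1/182 - 1*(-29) = 1/182 + 29 = 5279/182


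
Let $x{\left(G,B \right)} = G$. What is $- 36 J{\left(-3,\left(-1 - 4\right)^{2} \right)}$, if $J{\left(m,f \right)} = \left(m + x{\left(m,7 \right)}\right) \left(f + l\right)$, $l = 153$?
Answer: $38448$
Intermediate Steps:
$J{\left(m,f \right)} = 2 m \left(153 + f\right)$ ($J{\left(m,f \right)} = \left(m + m\right) \left(f + 153\right) = 2 m \left(153 + f\right)$)
$- 36 J{\left(-3,\left(-1 - 4\right)^{2} \right)} = - 36 \cdot 2 \left(-3\right) \left(153 + \left(-1 - 4\right)^{2}\right) = - 36 \cdot 2 \left(-3\right) \left(153 + \left(-5\right)^{2}\right) = - 36 \cdot 2 \left(-3\right) \left(153 + 25\right) = - 36 \cdot 2 \left(-3\right) 178 = \left(-36\right) \left(-1068\right) = 38448$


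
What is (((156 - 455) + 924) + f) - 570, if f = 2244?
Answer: 2299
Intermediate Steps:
(((156 - 455) + 924) + f) - 570 = (((156 - 455) + 924) + 2244) - 570 = ((-299 + 924) + 2244) - 570 = (625 + 2244) - 570 = 2869 - 570 = 2299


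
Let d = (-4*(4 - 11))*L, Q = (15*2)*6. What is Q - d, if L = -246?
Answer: 7068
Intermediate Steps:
Q = 180 (Q = 30*6 = 180)
d = -6888 (d = -4*(4 - 11)*(-246) = -4*(-7)*(-246) = 28*(-246) = -6888)
Q - d = 180 - 1*(-6888) = 180 + 6888 = 7068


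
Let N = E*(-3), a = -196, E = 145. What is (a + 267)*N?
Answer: -30885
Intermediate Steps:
N = -435 (N = 145*(-3) = -435)
(a + 267)*N = (-196 + 267)*(-435) = 71*(-435) = -30885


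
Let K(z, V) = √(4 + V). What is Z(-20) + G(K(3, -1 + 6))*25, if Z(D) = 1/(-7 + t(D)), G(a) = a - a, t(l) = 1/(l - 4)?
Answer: -24/169 ≈ -0.14201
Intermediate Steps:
t(l) = 1/(-4 + l)
G(a) = 0
Z(D) = 1/(-7 + 1/(-4 + D))
Z(-20) + G(K(3, -1 + 6))*25 = (4 - 1*(-20))/(-29 + 7*(-20)) + 0*25 = (4 + 20)/(-29 - 140) + 0 = 24/(-169) + 0 = -1/169*24 + 0 = -24/169 + 0 = -24/169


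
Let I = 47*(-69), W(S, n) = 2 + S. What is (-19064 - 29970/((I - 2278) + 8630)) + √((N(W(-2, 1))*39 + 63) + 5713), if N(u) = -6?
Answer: -59299946/3109 + √5542 ≈ -18999.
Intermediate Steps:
I = -3243
(-19064 - 29970/((I - 2278) + 8630)) + √((N(W(-2, 1))*39 + 63) + 5713) = (-19064 - 29970/((-3243 - 2278) + 8630)) + √((-6*39 + 63) + 5713) = (-19064 - 29970/(-5521 + 8630)) + √((-234 + 63) + 5713) = (-19064 - 29970/3109) + √(-171 + 5713) = (-19064 - 29970*1/3109) + √5542 = (-19064 - 29970/3109) + √5542 = -59299946/3109 + √5542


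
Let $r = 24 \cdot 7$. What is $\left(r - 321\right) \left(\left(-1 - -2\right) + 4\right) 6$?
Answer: $-4590$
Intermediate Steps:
$r = 168$
$\left(r - 321\right) \left(\left(-1 - -2\right) + 4\right) 6 = \left(168 - 321\right) \left(\left(-1 - -2\right) + 4\right) 6 = - 153 \left(\left(-1 + 2\right) + 4\right) 6 = - 153 \left(1 + 4\right) 6 = - 153 \cdot 5 \cdot 6 = \left(-153\right) 30 = -4590$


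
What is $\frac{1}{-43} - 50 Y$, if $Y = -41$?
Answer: $\frac{88149}{43} \approx 2050.0$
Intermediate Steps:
$\frac{1}{-43} - 50 Y = \frac{1}{-43} - -2050 = - \frac{1}{43} + 2050 = \frac{88149}{43}$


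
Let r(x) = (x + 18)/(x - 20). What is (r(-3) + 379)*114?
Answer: 992028/23 ≈ 43132.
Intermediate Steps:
r(x) = (18 + x)/(-20 + x)
(r(-3) + 379)*114 = ((18 - 3)/(-20 - 3) + 379)*114 = (15/(-23) + 379)*114 = (-1/23*15 + 379)*114 = (-15/23 + 379)*114 = (8702/23)*114 = 992028/23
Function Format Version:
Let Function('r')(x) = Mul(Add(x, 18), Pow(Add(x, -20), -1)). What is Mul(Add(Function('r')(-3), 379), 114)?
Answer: Rational(992028, 23) ≈ 43132.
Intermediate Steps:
Function('r')(x) = Mul(Pow(Add(-20, x), -1), Add(18, x)) (Function('r')(x) = Mul(Add(18, x), Pow(Add(-20, x), -1)) = Mul(Pow(Add(-20, x), -1), Add(18, x)))
Mul(Add(Function('r')(-3), 379), 114) = Mul(Add(Mul(Pow(Add(-20, -3), -1), Add(18, -3)), 379), 114) = Mul(Add(Mul(Pow(-23, -1), 15), 379), 114) = Mul(Add(Mul(Rational(-1, 23), 15), 379), 114) = Mul(Add(Rational(-15, 23), 379), 114) = Mul(Rational(8702, 23), 114) = Rational(992028, 23)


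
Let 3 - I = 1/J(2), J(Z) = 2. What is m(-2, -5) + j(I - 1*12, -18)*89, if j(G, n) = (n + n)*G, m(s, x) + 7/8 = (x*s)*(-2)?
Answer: 243337/8 ≈ 30417.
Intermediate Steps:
m(s, x) = -7/8 - 2*s*x (m(s, x) = -7/8 + (x*s)*(-2) = -7/8 + (s*x)*(-2) = -7/8 - 2*s*x)
I = 5/2 (I = 3 - 1/2 = 3 - 1*½ = 3 - ½ = 5/2 ≈ 2.5000)
j(G, n) = 2*G*n (j(G, n) = (2*n)*G = 2*G*n)
m(-2, -5) + j(I - 1*12, -18)*89 = (-7/8 - 2*(-2)*(-5)) + (2*(5/2 - 1*12)*(-18))*89 = (-7/8 - 20) + (2*(5/2 - 12)*(-18))*89 = -167/8 + (2*(-19/2)*(-18))*89 = -167/8 + 342*89 = -167/8 + 30438 = 243337/8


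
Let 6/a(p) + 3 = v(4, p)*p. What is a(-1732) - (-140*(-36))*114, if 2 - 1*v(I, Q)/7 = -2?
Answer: -27865585446/48499 ≈ -5.7456e+5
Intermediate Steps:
v(I, Q) = 28 (v(I, Q) = 14 - 7*(-2) = 14 + 14 = 28)
a(p) = 6/(-3 + 28*p)
a(-1732) - (-140*(-36))*114 = 6/(-3 + 28*(-1732)) - (-140*(-36))*114 = 6/(-3 - 48496) - 5040*114 = 6/(-48499) - 1*574560 = 6*(-1/48499) - 574560 = -6/48499 - 574560 = -27865585446/48499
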